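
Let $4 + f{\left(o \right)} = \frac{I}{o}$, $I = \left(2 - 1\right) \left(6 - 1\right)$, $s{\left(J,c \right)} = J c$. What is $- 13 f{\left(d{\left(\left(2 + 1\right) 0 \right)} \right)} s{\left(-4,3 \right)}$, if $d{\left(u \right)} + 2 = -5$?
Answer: $- \frac{5148}{7} \approx -735.43$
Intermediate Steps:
$d{\left(u \right)} = -7$ ($d{\left(u \right)} = -2 - 5 = -7$)
$I = 5$ ($I = 1 \cdot 5 = 5$)
$f{\left(o \right)} = -4 + \frac{5}{o}$
$- 13 f{\left(d{\left(\left(2 + 1\right) 0 \right)} \right)} s{\left(-4,3 \right)} = - 13 \left(-4 + \frac{5}{-7}\right) \left(\left(-4\right) 3\right) = - 13 \left(-4 + 5 \left(- \frac{1}{7}\right)\right) \left(-12\right) = - 13 \left(-4 - \frac{5}{7}\right) \left(-12\right) = \left(-13\right) \left(- \frac{33}{7}\right) \left(-12\right) = \frac{429}{7} \left(-12\right) = - \frac{5148}{7}$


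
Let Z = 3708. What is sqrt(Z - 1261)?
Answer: sqrt(2447) ≈ 49.467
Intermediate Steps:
sqrt(Z - 1261) = sqrt(3708 - 1261) = sqrt(2447)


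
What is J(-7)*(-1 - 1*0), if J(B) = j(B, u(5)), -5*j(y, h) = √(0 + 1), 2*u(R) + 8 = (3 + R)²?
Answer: ⅕ ≈ 0.20000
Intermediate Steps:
u(R) = -4 + (3 + R)²/2
j(y, h) = -⅕ (j(y, h) = -√(0 + 1)/5 = -√1/5 = -⅕*1 = -⅕)
J(B) = -⅕
J(-7)*(-1 - 1*0) = -(-1 - 1*0)/5 = -(-1 + 0)/5 = -⅕*(-1) = ⅕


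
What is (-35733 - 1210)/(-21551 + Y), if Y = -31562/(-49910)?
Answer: 921912565/537789424 ≈ 1.7143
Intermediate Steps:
Y = 15781/24955 (Y = -31562*(-1/49910) = 15781/24955 ≈ 0.63238)
(-35733 - 1210)/(-21551 + Y) = (-35733 - 1210)/(-21551 + 15781/24955) = -36943/(-537789424/24955) = -36943*(-24955/537789424) = 921912565/537789424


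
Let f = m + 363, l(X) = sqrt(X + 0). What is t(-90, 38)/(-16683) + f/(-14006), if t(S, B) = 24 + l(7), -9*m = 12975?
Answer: 8829626/116831049 - sqrt(7)/16683 ≈ 0.075417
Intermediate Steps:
m = -4325/3 (m = -1/9*12975 = -4325/3 ≈ -1441.7)
l(X) = sqrt(X)
t(S, B) = 24 + sqrt(7)
f = -3236/3 (f = -4325/3 + 363 = -3236/3 ≈ -1078.7)
t(-90, 38)/(-16683) + f/(-14006) = (24 + sqrt(7))/(-16683) - 3236/3/(-14006) = (24 + sqrt(7))*(-1/16683) - 3236/3*(-1/14006) = (-8/5561 - sqrt(7)/16683) + 1618/21009 = 8829626/116831049 - sqrt(7)/16683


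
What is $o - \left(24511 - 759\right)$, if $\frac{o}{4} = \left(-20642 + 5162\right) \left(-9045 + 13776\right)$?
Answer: $-292967272$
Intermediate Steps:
$o = -292943520$ ($o = 4 \left(-20642 + 5162\right) \left(-9045 + 13776\right) = 4 \left(\left(-15480\right) 4731\right) = 4 \left(-73235880\right) = -292943520$)
$o - \left(24511 - 759\right) = -292943520 - \left(24511 - 759\right) = -292943520 - 23752 = -292967272$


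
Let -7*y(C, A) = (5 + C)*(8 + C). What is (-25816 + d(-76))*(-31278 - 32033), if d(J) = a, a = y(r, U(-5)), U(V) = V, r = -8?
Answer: 1634436776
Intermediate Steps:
y(C, A) = -(5 + C)*(8 + C)/7
a = 0 (a = -40/7 - 13/7*(-8) - ⅐*(-8)² = -40/7 + 104/7 - ⅐*64 = -40/7 + 104/7 - 64/7 = 0)
d(J) = 0
(-25816 + d(-76))*(-31278 - 32033) = (-25816 + 0)*(-31278 - 32033) = -25816*(-63311) = 1634436776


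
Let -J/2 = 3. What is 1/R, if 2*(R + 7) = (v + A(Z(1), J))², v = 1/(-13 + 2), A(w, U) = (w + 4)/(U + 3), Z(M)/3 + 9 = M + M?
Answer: 1089/9305 ≈ 0.11703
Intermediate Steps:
Z(M) = -27 + 6*M (Z(M) = -27 + 3*(M + M) = -27 + 3*(2*M) = -27 + 6*M)
J = -6 (J = -2*3 = -6)
A(w, U) = (4 + w)/(3 + U)
v = -1/11 (v = 1/(-11) = -1/11 ≈ -0.090909)
R = 9305/1089 (R = -7 + (-1/11 + (4 + (-27 + 6*1))/(3 - 6))²/2 = -7 + (-1/11 + (4 + (-27 + 6))/(-3))²/2 = -7 + (-1/11 - (4 - 21)/3)²/2 = -7 + (-1/11 - ⅓*(-17))²/2 = -7 + (-1/11 + 17/3)²/2 = -7 + (184/33)²/2 = -7 + (½)*(33856/1089) = -7 + 16928/1089 = 9305/1089 ≈ 8.5445)
1/R = 1/(9305/1089) = 1089/9305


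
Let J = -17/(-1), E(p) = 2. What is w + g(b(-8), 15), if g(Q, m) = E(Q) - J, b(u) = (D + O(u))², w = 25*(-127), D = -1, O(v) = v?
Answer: -3190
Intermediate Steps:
w = -3175
J = 17 (J = -17*(-1) = 17)
b(u) = (-1 + u)²
g(Q, m) = -15 (g(Q, m) = 2 - 1*17 = 2 - 17 = -15)
w + g(b(-8), 15) = -3175 - 15 = -3190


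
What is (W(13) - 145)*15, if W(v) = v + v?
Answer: -1785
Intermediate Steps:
W(v) = 2*v
(W(13) - 145)*15 = (2*13 - 145)*15 = (26 - 145)*15 = -119*15 = -1785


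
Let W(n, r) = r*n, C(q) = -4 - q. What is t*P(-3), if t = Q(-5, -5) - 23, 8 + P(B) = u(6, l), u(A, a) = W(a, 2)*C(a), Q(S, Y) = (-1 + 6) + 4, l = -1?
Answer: 28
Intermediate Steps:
Q(S, Y) = 9 (Q(S, Y) = 5 + 4 = 9)
W(n, r) = n*r
u(A, a) = 2*a*(-4 - a) (u(A, a) = (a*2)*(-4 - a) = (2*a)*(-4 - a) = 2*a*(-4 - a))
P(B) = -2 (P(B) = -8 - 2*(-1)*(4 - 1) = -8 - 2*(-1)*3 = -8 + 6 = -2)
t = -14 (t = 9 - 23 = -14)
t*P(-3) = -14*(-2) = 28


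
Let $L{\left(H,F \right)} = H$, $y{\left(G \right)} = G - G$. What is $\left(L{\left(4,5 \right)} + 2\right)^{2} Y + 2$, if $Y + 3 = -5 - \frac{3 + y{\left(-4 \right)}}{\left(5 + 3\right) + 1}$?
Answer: $-298$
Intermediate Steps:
$y{\left(G \right)} = 0$
$Y = - \frac{25}{3}$ ($Y = -3 - \left(5 + \frac{3 + 0}{\left(5 + 3\right) + 1}\right) = -3 - \left(5 + \frac{3}{8 + 1}\right) = -3 - \left(5 + \frac{3}{9}\right) = -3 - \left(5 + 3 \cdot \frac{1}{9}\right) = -3 - \frac{16}{3} = - \frac{25}{3} \approx -8.3333$)
$\left(L{\left(4,5 \right)} + 2\right)^{2} Y + 2 = \left(4 + 2\right)^{2} \left(- \frac{25}{3}\right) + 2 = 6^{2} \left(- \frac{25}{3}\right) + 2 = 36 \left(- \frac{25}{3}\right) + 2 = -300 + 2 = -298$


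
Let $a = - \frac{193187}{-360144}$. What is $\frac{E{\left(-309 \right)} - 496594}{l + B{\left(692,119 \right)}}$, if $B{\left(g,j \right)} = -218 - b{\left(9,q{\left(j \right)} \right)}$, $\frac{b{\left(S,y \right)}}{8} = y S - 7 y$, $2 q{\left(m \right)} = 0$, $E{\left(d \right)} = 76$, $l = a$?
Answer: $\frac{2931442272}{1283905} \approx 2283.2$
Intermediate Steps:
$a = \frac{3167}{5904}$ ($a = \left(-193187\right) \left(- \frac{1}{360144}\right) = \frac{3167}{5904} \approx 0.53642$)
$l = \frac{3167}{5904} \approx 0.53642$
$q{\left(m \right)} = 0$ ($q{\left(m \right)} = \frac{1}{2} \cdot 0 = 0$)
$b{\left(S,y \right)} = - 56 y + 8 S y$ ($b{\left(S,y \right)} = 8 \left(y S - 7 y\right) = 8 \left(S y - 7 y\right) = 8 \left(- 7 y + S y\right) = - 56 y + 8 S y$)
$B{\left(g,j \right)} = -218$ ($B{\left(g,j \right)} = -218 - 8 \cdot 0 \left(-7 + 9\right) = -218 - 8 \cdot 0 \cdot 2 = -218 - 0 = -218 + 0 = -218$)
$\frac{E{\left(-309 \right)} - 496594}{l + B{\left(692,119 \right)}} = \frac{76 - 496594}{\frac{3167}{5904} - 218} = - \frac{496518}{- \frac{1283905}{5904}} = \left(-496518\right) \left(- \frac{5904}{1283905}\right) = \frac{2931442272}{1283905}$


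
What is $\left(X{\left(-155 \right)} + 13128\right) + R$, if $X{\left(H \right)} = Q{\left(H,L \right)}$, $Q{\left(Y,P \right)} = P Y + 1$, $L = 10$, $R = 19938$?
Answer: $31517$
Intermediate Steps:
$Q{\left(Y,P \right)} = 1 + P Y$
$X{\left(H \right)} = 1 + 10 H$
$\left(X{\left(-155 \right)} + 13128\right) + R = \left(\left(1 + 10 \left(-155\right)\right) + 13128\right) + 19938 = \left(\left(1 - 1550\right) + 13128\right) + 19938 = \left(-1549 + 13128\right) + 19938 = 11579 + 19938 = 31517$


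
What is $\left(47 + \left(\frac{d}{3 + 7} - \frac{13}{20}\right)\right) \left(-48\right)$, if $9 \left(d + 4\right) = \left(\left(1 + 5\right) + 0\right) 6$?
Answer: $- \frac{11124}{5} \approx -2224.8$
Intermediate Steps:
$d = 0$ ($d = -4 + \frac{\left(\left(1 + 5\right) + 0\right) 6}{9} = -4 + \frac{\left(6 + 0\right) 6}{9} = -4 + \frac{6 \cdot 6}{9} = -4 + \frac{1}{9} \cdot 36 = -4 + 4 = 0$)
$\left(47 + \left(\frac{d}{3 + 7} - \frac{13}{20}\right)\right) \left(-48\right) = \left(47 + \left(\frac{0}{3 + 7} - \frac{13}{20}\right)\right) \left(-48\right) = \left(47 - \left(\frac{13}{20} + \frac{0}{10}\right)\right) \left(-48\right) = \left(47 + \left(0 \cdot \frac{1}{10} - \frac{13}{20}\right)\right) \left(-48\right) = \left(47 + \left(0 - \frac{13}{20}\right)\right) \left(-48\right) = \left(47 - \frac{13}{20}\right) \left(-48\right) = \frac{927}{20} \left(-48\right) = - \frac{11124}{5}$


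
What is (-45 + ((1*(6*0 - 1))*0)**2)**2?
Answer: 2025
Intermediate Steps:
(-45 + ((1*(6*0 - 1))*0)**2)**2 = (-45 + ((1*(0 - 1))*0)**2)**2 = (-45 + ((1*(-1))*0)**2)**2 = (-45 + (-1*0)**2)**2 = (-45 + 0**2)**2 = (-45 + 0)**2 = (-45)**2 = 2025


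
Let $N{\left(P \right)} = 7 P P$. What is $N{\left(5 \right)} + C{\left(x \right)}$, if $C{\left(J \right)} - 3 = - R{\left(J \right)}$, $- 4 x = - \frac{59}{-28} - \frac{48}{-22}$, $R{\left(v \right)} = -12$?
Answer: $190$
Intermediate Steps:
$x = - \frac{1321}{1232}$ ($x = - \frac{- \frac{59}{-28} - \frac{48}{-22}}{4} = - \frac{\left(-59\right) \left(- \frac{1}{28}\right) - - \frac{24}{11}}{4} = - \frac{\frac{59}{28} + \frac{24}{11}}{4} = \left(- \frac{1}{4}\right) \frac{1321}{308} = - \frac{1321}{1232} \approx -1.0722$)
$C{\left(J \right)} = 15$ ($C{\left(J \right)} = 3 - -12 = 3 + 12 = 15$)
$N{\left(P \right)} = 7 P^{2}$
$N{\left(5 \right)} + C{\left(x \right)} = 7 \cdot 5^{2} + 15 = 7 \cdot 25 + 15 = 175 + 15 = 190$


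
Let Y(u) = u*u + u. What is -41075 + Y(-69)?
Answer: -36383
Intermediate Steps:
Y(u) = u + u**2 (Y(u) = u**2 + u = u + u**2)
-41075 + Y(-69) = -41075 - 69*(1 - 69) = -41075 - 69*(-68) = -41075 + 4692 = -36383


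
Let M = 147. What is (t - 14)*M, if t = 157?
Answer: 21021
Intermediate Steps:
(t - 14)*M = (157 - 14)*147 = 143*147 = 21021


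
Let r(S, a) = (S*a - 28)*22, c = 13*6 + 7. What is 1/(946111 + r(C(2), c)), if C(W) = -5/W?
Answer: 1/940820 ≈ 1.0629e-6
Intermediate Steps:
c = 85 (c = 78 + 7 = 85)
r(S, a) = -616 + 22*S*a (r(S, a) = (-28 + S*a)*22 = -616 + 22*S*a)
1/(946111 + r(C(2), c)) = 1/(946111 + (-616 + 22*(-5/2)*85)) = 1/(946111 + (-616 - 4675)) = 1/(946111 - 5291) = 1/940820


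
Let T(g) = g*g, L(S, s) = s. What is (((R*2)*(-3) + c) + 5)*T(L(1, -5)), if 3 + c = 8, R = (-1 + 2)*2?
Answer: -50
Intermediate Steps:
R = 2 (R = 1*2 = 2)
c = 5 (c = -3 + 8 = 5)
T(g) = g²
(((R*2)*(-3) + c) + 5)*T(L(1, -5)) = (((2*2)*(-3) + 5) + 5)*(-5)² = ((4*(-3) + 5) + 5)*25 = ((-12 + 5) + 5)*25 = (-7 + 5)*25 = -2*25 = -50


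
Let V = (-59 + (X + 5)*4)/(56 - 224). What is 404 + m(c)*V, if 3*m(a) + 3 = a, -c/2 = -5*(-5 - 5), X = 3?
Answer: 22315/56 ≈ 398.48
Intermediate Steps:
c = -100 (c = -(-10)*(-5 - 5) = -(-10)*(-10) = -2*50 = -100)
m(a) = -1 + a/3
V = 9/56 (V = (-59 + (3 + 5)*4)/(56 - 224) = (-59 + 8*4)/(-168) = (-59 + 32)*(-1/168) = -27*(-1/168) = 9/56 ≈ 0.16071)
404 + m(c)*V = 404 + (-1 + (⅓)*(-100))*(9/56) = 404 + (-1 - 100/3)*(9/56) = 404 - 103/3*9/56 = 404 - 309/56 = 22315/56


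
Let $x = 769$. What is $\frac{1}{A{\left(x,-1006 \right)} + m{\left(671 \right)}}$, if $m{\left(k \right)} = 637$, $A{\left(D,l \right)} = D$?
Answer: $\frac{1}{1406} \approx 0.00071124$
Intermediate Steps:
$\frac{1}{A{\left(x,-1006 \right)} + m{\left(671 \right)}} = \frac{1}{769 + 637} = \frac{1}{1406}$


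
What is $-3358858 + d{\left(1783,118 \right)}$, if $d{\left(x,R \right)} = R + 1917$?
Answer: $-3356823$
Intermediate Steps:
$d{\left(x,R \right)} = 1917 + R$
$-3358858 + d{\left(1783,118 \right)} = -3358858 + \left(1917 + 118\right) = -3358858 + 2035 = -3356823$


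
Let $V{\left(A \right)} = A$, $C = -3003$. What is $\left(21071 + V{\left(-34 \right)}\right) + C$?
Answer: $18034$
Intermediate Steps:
$\left(21071 + V{\left(-34 \right)}\right) + C = \left(21071 - 34\right) - 3003 = 21037 - 3003 = 18034$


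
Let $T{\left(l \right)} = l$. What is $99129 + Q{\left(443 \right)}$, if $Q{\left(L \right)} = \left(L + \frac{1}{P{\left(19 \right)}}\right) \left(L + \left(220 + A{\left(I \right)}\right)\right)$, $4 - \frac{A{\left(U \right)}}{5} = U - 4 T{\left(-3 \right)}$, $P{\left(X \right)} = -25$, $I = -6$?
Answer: $\frac{9709547}{25} \approx 3.8838 \cdot 10^{5}$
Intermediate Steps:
$A{\left(U \right)} = -40 - 5 U$ ($A{\left(U \right)} = 20 - 5 \left(U - -12\right) = 20 - 5 \left(U + 12\right) = 20 - 5 \left(12 + U\right) = 20 - \left(60 + 5 U\right) = -40 - 5 U$)
$Q{\left(L \right)} = \left(210 + L\right) \left(- \frac{1}{25} + L\right)$ ($Q{\left(L \right)} = \left(L + \frac{1}{-25}\right) \left(L + \left(220 - 10\right)\right) = \left(L - \frac{1}{25}\right) \left(L + \left(220 + \left(-40 + 30\right)\right)\right) = \left(- \frac{1}{25} + L\right) \left(L + \left(220 - 10\right)\right) = \left(- \frac{1}{25} + L\right) \left(L + 210\right) = \left(- \frac{1}{25} + L\right) \left(210 + L\right) = \left(210 + L\right) \left(- \frac{1}{25} + L\right)$)
$99129 + Q{\left(443 \right)} = 99129 - \left(\frac{653}{25} - 443 \left(210 + 443\right)\right) = 99129 - - \frac{7231322}{25} = 99129 + \frac{7231322}{25} = \frac{9709547}{25}$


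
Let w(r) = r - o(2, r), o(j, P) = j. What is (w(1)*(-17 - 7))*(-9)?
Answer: -216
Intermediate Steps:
w(r) = -2 + r (w(r) = r - 1*2 = r - 2 = -2 + r)
(w(1)*(-17 - 7))*(-9) = ((-2 + 1)*(-17 - 7))*(-9) = -1*(-24)*(-9) = 24*(-9) = -216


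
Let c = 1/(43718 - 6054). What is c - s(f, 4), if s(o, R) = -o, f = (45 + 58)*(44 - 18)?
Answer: 100864193/37664 ≈ 2678.0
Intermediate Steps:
f = 2678 (f = 103*26 = 2678)
c = 1/37664 ≈ 2.6551e-5
c - s(f, 4) = 1/37664 - (-1)*2678 = 1/37664 - 1*(-2678) = 1/37664 + 2678 = 100864193/37664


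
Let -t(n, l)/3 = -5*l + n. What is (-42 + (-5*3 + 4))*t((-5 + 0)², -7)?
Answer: 9540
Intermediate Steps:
t(n, l) = -3*n + 15*l (t(n, l) = -3*(-5*l + n) = -3*(n - 5*l) = -3*n + 15*l)
(-42 + (-5*3 + 4))*t((-5 + 0)², -7) = (-42 + (-5*3 + 4))*(-3*(-5 + 0)² + 15*(-7)) = (-42 + (-15 + 4))*(-3*(-5)² - 105) = (-42 - 11)*(-3*25 - 105) = -53*(-75 - 105) = -53*(-180) = 9540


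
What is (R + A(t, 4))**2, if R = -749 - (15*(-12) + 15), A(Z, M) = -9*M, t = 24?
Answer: 384400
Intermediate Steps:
R = -584 (R = -749 - (-180 + 15) = -749 - 1*(-165) = -749 + 165 = -584)
(R + A(t, 4))**2 = (-584 - 9*4)**2 = (-584 - 36)**2 = (-620)**2 = 384400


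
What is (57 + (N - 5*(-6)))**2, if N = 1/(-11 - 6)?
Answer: 2184484/289 ≈ 7558.8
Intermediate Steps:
N = -1/17 (N = 1/(-17) = -1/17 ≈ -0.058824)
(57 + (N - 5*(-6)))**2 = (57 + (-1/17 - 5*(-6)))**2 = (57 + (-1/17 + 30))**2 = (57 + 509/17)**2 = (1478/17)**2 = 2184484/289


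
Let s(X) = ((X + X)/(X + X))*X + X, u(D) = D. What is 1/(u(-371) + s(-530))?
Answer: -1/1431 ≈ -0.00069881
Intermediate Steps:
s(X) = 2*X (s(X) = ((2*X)/((2*X)))*X + X = ((2*X)*(1/(2*X)))*X + X = 1*X + X = X + X = 2*X)
1/(u(-371) + s(-530)) = 1/(-371 + 2*(-530)) = 1/(-371 - 1060) = 1/(-1431) = -1/1431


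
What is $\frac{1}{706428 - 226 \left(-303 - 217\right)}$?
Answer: $\frac{1}{823948} \approx 1.2137 \cdot 10^{-6}$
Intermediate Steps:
$\frac{1}{706428 - 226 \left(-303 - 217\right)} = \frac{1}{706428 - -117520} = \frac{1}{706428 + 117520} = \frac{1}{823948}$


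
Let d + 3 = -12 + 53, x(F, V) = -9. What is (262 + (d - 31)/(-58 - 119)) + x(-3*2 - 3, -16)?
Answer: 44774/177 ≈ 252.96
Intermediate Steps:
d = 38 (d = -3 + (-12 + 53) = -3 + 41 = 38)
(262 + (d - 31)/(-58 - 119)) + x(-3*2 - 3, -16) = (262 + (38 - 31)/(-58 - 119)) - 9 = (262 + 7/(-177)) - 9 = (262 + 7*(-1/177)) - 9 = (262 - 7/177) - 9 = 46367/177 - 9 = 44774/177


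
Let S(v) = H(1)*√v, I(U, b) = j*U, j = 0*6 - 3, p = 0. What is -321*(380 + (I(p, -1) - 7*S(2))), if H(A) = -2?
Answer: -121980 - 4494*√2 ≈ -1.2834e+5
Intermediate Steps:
j = -3 (j = 0 - 3 = -3)
I(U, b) = -3*U
S(v) = -2*√v
-321*(380 + (I(p, -1) - 7*S(2))) = -321*(380 + (-3*0 - (-14)*√2)) = -321*(380 + (0 + 14*√2)) = -321*(380 + 14*√2) = -121980 - 4494*√2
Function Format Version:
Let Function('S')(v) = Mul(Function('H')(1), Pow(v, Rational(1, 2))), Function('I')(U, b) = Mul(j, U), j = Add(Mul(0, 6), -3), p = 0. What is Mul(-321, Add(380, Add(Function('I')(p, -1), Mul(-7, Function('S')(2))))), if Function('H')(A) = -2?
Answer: Add(-121980, Mul(-4494, Pow(2, Rational(1, 2)))) ≈ -1.2834e+5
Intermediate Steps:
j = -3 (j = Add(0, -3) = -3)
Function('I')(U, b) = Mul(-3, U)
Function('S')(v) = Mul(-2, Pow(v, Rational(1, 2)))
Mul(-321, Add(380, Add(Function('I')(p, -1), Mul(-7, Function('S')(2))))) = Mul(-321, Add(380, Add(Mul(-3, 0), Mul(-7, Mul(-2, Pow(2, Rational(1, 2))))))) = Mul(-321, Add(380, Add(0, Mul(14, Pow(2, Rational(1, 2)))))) = Mul(-321, Add(380, Mul(14, Pow(2, Rational(1, 2))))) = Add(-121980, Mul(-4494, Pow(2, Rational(1, 2))))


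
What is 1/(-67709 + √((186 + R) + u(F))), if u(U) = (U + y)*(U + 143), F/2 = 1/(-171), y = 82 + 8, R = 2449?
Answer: -1979878869/134055165039098 - 171*√453302023/134055165039098 ≈ -1.4796e-5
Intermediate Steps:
y = 90
F = -2/171 (F = 2/(-171) = 2*(-1/171) = -2/171 ≈ -0.011696)
u(U) = (90 + U)*(143 + U) (u(U) = (U + 90)*(U + 143) = (90 + U)*(143 + U))
1/(-67709 + √((186 + R) + u(F))) = 1/(-67709 + √((186 + 2449) + (12870 + (-2/171)² + 233*(-2/171)))) = 1/(-67709 + √(2635 + (12870 + 4/29241 - 466/171))) = 1/(-67709 + √(2635 + 376251988/29241)) = 1/(-67709 + √(453302023/29241)) = 1/(-67709 + √453302023/171)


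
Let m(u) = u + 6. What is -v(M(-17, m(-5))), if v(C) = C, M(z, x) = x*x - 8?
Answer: 7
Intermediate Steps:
m(u) = 6 + u
M(z, x) = -8 + x**2 (M(z, x) = x**2 - 8 = -8 + x**2)
-v(M(-17, m(-5))) = -(-8 + (6 - 5)**2) = -(-8 + 1**2) = -(-8 + 1) = -1*(-7) = 7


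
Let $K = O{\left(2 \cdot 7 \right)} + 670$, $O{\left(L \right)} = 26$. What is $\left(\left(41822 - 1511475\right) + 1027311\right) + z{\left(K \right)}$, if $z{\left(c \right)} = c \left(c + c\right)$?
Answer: $526490$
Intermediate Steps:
$K = 696$ ($K = 26 + 670 = 696$)
$z{\left(c \right)} = 2 c^{2}$ ($z{\left(c \right)} = c 2 c = 2 c^{2}$)
$\left(\left(41822 - 1511475\right) + 1027311\right) + z{\left(K \right)} = \left(\left(41822 - 1511475\right) + 1027311\right) + 2 \cdot 696^{2} = \left(-1469653 + 1027311\right) + 2 \cdot 484416 = -442342 + 968832 = 526490$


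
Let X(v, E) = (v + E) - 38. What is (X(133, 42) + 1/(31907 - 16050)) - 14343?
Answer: -225264541/15857 ≈ -14206.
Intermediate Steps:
X(v, E) = -38 + E + v (X(v, E) = (E + v) - 38 = -38 + E + v)
(X(133, 42) + 1/(31907 - 16050)) - 14343 = ((-38 + 42 + 133) + 1/(31907 - 16050)) - 14343 = (137 + 1/15857) - 14343 = 2172410/15857 - 14343 = -225264541/15857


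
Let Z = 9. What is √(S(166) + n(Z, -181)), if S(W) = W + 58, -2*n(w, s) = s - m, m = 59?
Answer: 2*√86 ≈ 18.547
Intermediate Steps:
n(w, s) = 59/2 - s/2 (n(w, s) = -(s - 1*59)/2 = -(s - 59)/2 = -(-59 + s)/2 = 59/2 - s/2)
S(W) = 58 + W
√(S(166) + n(Z, -181)) = √((58 + 166) + (59/2 - ½*(-181))) = √(224 + (59/2 + 181/2)) = √(224 + 120) = √344 = 2*√86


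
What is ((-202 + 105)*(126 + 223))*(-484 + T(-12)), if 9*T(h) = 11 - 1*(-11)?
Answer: 146718902/9 ≈ 1.6302e+7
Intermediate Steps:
T(h) = 22/9 (T(h) = (11 - 1*(-11))/9 = (11 + 11)/9 = (1/9)*22 = 22/9)
((-202 + 105)*(126 + 223))*(-484 + T(-12)) = ((-202 + 105)*(126 + 223))*(-484 + 22/9) = -97*349*(-4334/9) = -33853*(-4334/9) = 146718902/9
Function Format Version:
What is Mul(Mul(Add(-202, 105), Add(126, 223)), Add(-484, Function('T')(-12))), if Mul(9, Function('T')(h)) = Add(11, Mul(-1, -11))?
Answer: Rational(146718902, 9) ≈ 1.6302e+7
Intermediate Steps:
Function('T')(h) = Rational(22, 9) (Function('T')(h) = Mul(Rational(1, 9), Add(11, Mul(-1, -11))) = Mul(Rational(1, 9), Add(11, 11)) = Mul(Rational(1, 9), 22) = Rational(22, 9))
Mul(Mul(Add(-202, 105), Add(126, 223)), Add(-484, Function('T')(-12))) = Mul(Mul(Add(-202, 105), Add(126, 223)), Add(-484, Rational(22, 9))) = Mul(Mul(-97, 349), Rational(-4334, 9)) = Mul(-33853, Rational(-4334, 9)) = Rational(146718902, 9)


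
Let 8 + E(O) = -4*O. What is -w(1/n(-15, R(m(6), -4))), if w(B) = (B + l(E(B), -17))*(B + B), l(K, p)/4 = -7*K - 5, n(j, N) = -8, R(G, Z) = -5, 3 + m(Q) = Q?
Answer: 1519/32 ≈ 47.469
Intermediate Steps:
m(Q) = -3 + Q
E(O) = -8 - 4*O
l(K, p) = -20 - 28*K (l(K, p) = 4*(-7*K - 5) = 4*(-5 - 7*K) = -20 - 28*K)
w(B) = 2*B*(204 + 113*B) (w(B) = (B + (-20 - 28*(-8 - 4*B)))*(B + B) = (B + (-20 + (224 + 112*B)))*(2*B) = (B + (204 + 112*B))*(2*B) = (204 + 113*B)*(2*B) = 2*B*(204 + 113*B))
-w(1/n(-15, R(m(6), -4))) = -2*(204 + 113/(-8))/(-8) = -2*(-1)*(204 + 113*(-⅛))/8 = -2*(-1)*(204 - 113/8)/8 = -2*(-1)*1519/(8*8) = -1*(-1519/32) = 1519/32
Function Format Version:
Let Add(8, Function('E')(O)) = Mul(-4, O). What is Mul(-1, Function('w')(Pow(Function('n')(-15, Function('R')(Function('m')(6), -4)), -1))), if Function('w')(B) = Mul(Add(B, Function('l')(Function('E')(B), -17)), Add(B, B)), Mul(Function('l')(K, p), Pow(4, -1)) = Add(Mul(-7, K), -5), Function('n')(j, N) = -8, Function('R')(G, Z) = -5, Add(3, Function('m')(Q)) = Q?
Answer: Rational(1519, 32) ≈ 47.469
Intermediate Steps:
Function('m')(Q) = Add(-3, Q)
Function('E')(O) = Add(-8, Mul(-4, O))
Function('l')(K, p) = Add(-20, Mul(-28, K)) (Function('l')(K, p) = Mul(4, Add(Mul(-7, K), -5)) = Mul(4, Add(-5, Mul(-7, K))) = Add(-20, Mul(-28, K)))
Function('w')(B) = Mul(2, B, Add(204, Mul(113, B))) (Function('w')(B) = Mul(Add(B, Add(-20, Mul(-28, Add(-8, Mul(-4, B))))), Add(B, B)) = Mul(Add(B, Add(-20, Add(224, Mul(112, B)))), Mul(2, B)) = Mul(Add(B, Add(204, Mul(112, B))), Mul(2, B)) = Mul(Add(204, Mul(113, B)), Mul(2, B)) = Mul(2, B, Add(204, Mul(113, B))))
Mul(-1, Function('w')(Pow(Function('n')(-15, Function('R')(Function('m')(6), -4)), -1))) = Mul(-1, Mul(2, Pow(-8, -1), Add(204, Mul(113, Pow(-8, -1))))) = Mul(-1, Mul(2, Rational(-1, 8), Add(204, Mul(113, Rational(-1, 8))))) = Mul(-1, Mul(2, Rational(-1, 8), Add(204, Rational(-113, 8)))) = Mul(-1, Mul(2, Rational(-1, 8), Rational(1519, 8))) = Mul(-1, Rational(-1519, 32)) = Rational(1519, 32)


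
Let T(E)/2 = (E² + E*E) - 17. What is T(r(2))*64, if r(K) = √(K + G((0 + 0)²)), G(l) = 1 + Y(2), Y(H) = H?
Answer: -896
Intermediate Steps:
G(l) = 3 (G(l) = 1 + 2 = 3)
r(K) = √(3 + K) (r(K) = √(K + 3) = √(3 + K))
T(E) = -34 + 4*E² (T(E) = 2*((E² + E*E) - 17) = 2*((E² + E²) - 17) = 2*(2*E² - 17) = 2*(-17 + 2*E²) = -34 + 4*E²)
T(r(2))*64 = (-34 + 4*(√(3 + 2))²)*64 = (-34 + 4*(√5)²)*64 = (-34 + 4*5)*64 = (-34 + 20)*64 = -14*64 = -896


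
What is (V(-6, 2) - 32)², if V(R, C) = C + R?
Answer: 1296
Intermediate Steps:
(V(-6, 2) - 32)² = ((2 - 6) - 32)² = (-4 - 32)² = (-36)² = 1296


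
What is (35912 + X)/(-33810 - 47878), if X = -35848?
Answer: -8/10211 ≈ -0.00078347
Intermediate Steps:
(35912 + X)/(-33810 - 47878) = (35912 - 35848)/(-33810 - 47878) = 64/(-81688) = 64*(-1/81688) = -8/10211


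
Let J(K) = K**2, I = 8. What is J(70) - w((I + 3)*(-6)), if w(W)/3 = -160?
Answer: 5380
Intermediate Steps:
w(W) = -480 (w(W) = 3*(-160) = -480)
J(70) - w((I + 3)*(-6)) = 70**2 - 1*(-480) = 4900 + 480 = 5380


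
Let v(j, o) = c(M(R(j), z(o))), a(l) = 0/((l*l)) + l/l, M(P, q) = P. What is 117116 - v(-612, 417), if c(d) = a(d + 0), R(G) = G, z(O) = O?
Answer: 117115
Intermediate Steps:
a(l) = 1 (a(l) = 0/(l**2) + 1 = 0/l**2 + 1 = 0 + 1 = 1)
c(d) = 1
v(j, o) = 1
117116 - v(-612, 417) = 117116 - 1*1 = 117116 - 1 = 117115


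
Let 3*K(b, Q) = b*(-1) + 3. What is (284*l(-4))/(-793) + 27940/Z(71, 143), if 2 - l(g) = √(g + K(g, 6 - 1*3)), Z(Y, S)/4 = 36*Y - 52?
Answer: 4116833/1985672 + 284*I*√15/2379 ≈ 2.0733 + 0.46235*I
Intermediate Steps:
K(b, Q) = 1 - b/3 (K(b, Q) = (b*(-1) + 3)/3 = (-b + 3)/3 = (3 - b)/3 = 1 - b/3)
Z(Y, S) = -208 + 144*Y (Z(Y, S) = 4*(36*Y - 52) = 4*(-52 + 36*Y) = -208 + 144*Y)
l(g) = 2 - √(1 + 2*g/3) (l(g) = 2 - √(g + (1 - g/3)) = 2 - √(1 + 2*g/3))
(284*l(-4))/(-793) + 27940/Z(71, 143) = (284*(2 - √(9 + 6*(-4))/3))/(-793) + 27940/(-208 + 144*71) = (284*(2 - √(9 - 24)/3))*(-1/793) + 27940/(-208 + 10224) = (284*(2 - I*√15/3))*(-1/793) + 27940/10016 = (284*(2 - I*√15/3))*(-1/793) + 27940*(1/10016) = (284*(2 - I*√15/3))*(-1/793) + 6985/2504 = (568 - 284*I*√15/3)*(-1/793) + 6985/2504 = (-568/793 + 284*I*√15/2379) + 6985/2504 = 4116833/1985672 + 284*I*√15/2379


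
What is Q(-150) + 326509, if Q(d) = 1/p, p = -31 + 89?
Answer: 18937523/58 ≈ 3.2651e+5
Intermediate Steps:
p = 58
Q(d) = 1/58
Q(-150) + 326509 = 1/58 + 326509 = 18937523/58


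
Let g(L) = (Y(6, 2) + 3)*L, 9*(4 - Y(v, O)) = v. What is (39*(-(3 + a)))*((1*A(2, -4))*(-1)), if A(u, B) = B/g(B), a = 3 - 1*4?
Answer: 234/19 ≈ 12.316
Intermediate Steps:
a = -1 (a = 3 - 4 = -1)
Y(v, O) = 4 - v/9
g(L) = 19*L/3 (g(L) = ((4 - ⅑*6) + 3)*L = ((4 - ⅔) + 3)*L = (10/3 + 3)*L = 19*L/3)
A(u, B) = 3/19 (A(u, B) = B/((19*B/3)) = B*(3/(19*B)) = 3/19)
(39*(-(3 + a)))*((1*A(2, -4))*(-1)) = (39*(-(3 - 1)))*((1*(3/19))*(-1)) = (39*(-1*2))*((3/19)*(-1)) = (39*(-2))*(-3/19) = -78*(-3/19) = 234/19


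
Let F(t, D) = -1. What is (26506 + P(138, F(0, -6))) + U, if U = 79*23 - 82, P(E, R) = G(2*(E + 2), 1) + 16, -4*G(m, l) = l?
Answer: 113027/4 ≈ 28257.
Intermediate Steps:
G(m, l) = -l/4
P(E, R) = 63/4 (P(E, R) = -¼*1 + 16 = -¼ + 16 = 63/4)
U = 1735 (U = 1817 - 82 = 1735)
(26506 + P(138, F(0, -6))) + U = (26506 + 63/4) + 1735 = 106087/4 + 1735 = 113027/4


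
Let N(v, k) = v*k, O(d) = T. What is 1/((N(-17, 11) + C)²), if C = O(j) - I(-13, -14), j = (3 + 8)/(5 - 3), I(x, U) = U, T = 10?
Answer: 1/26569 ≈ 3.7638e-5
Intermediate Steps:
j = 11/2 ≈ 5.5000
O(d) = 10
N(v, k) = k*v
C = 24 (C = 10 - 1*(-14) = 10 + 14 = 24)
1/((N(-17, 11) + C)²) = 1/((11*(-17) + 24)²) = 1/((-187 + 24)²) = 1/((-163)²) = 1/26569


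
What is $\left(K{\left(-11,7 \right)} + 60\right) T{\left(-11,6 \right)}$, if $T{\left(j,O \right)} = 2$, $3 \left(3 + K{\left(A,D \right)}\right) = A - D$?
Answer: $102$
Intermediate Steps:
$K{\left(A,D \right)} = -3 - \frac{D}{3} + \frac{A}{3}$ ($K{\left(A,D \right)} = -3 + \frac{A - D}{3} = -3 + \left(- \frac{D}{3} + \frac{A}{3}\right) = -3 - \frac{D}{3} + \frac{A}{3}$)
$\left(K{\left(-11,7 \right)} + 60\right) T{\left(-11,6 \right)} = \left(\left(-3 - \frac{7}{3} + \frac{1}{3} \left(-11\right)\right) + 60\right) 2 = \left(\left(-3 - \frac{7}{3} - \frac{11}{3}\right) + 60\right) 2 = \left(-9 + 60\right) 2 = 51 \cdot 2 = 102$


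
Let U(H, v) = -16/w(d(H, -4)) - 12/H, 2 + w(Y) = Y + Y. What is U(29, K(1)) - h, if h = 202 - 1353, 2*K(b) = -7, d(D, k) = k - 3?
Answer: 33396/29 ≈ 1151.6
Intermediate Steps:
d(D, k) = -3 + k
K(b) = -7/2 (K(b) = (½)*(-7) = -7/2)
w(Y) = -2 + 2*Y (w(Y) = -2 + (Y + Y) = -2 + 2*Y)
U(H, v) = 1 - 12/H (U(H, v) = -16/(-2 + 2*(-3 - 4)) - 12/H = -16/(-2 + 2*(-7)) - 12/H = -16/(-2 - 14) - 12/H = -16/(-16) - 12/H = -16*(-1/16) - 12/H = 1 - 12/H)
h = -1151
U(29, K(1)) - h = (-12 + 29)/29 - 1*(-1151) = (1/29)*17 + 1151 = 17/29 + 1151 = 33396/29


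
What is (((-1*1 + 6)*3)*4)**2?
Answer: 3600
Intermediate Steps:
(((-1*1 + 6)*3)*4)**2 = (((-1 + 6)*3)*4)**2 = ((5*3)*4)**2 = (15*4)**2 = 60**2 = 3600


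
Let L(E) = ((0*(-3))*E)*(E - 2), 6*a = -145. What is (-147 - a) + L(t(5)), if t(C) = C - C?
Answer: -737/6 ≈ -122.83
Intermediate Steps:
t(C) = 0
a = -145/6 (a = (⅙)*(-145) = -145/6 ≈ -24.167)
L(E) = 0 (L(E) = (0*E)*(-2 + E) = 0*(-2 + E) = 0)
(-147 - a) + L(t(5)) = (-147 - 1*(-145/6)) + 0 = (-147 + 145/6) + 0 = -737/6 + 0 = -737/6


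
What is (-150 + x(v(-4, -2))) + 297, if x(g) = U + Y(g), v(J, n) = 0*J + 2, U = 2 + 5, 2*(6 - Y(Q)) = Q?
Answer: 159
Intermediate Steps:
Y(Q) = 6 - Q/2
U = 7
v(J, n) = 2 (v(J, n) = 0 + 2 = 2)
x(g) = 13 - g/2 (x(g) = 7 + (6 - g/2) = 13 - g/2)
(-150 + x(v(-4, -2))) + 297 = (-150 + (13 - ½*2)) + 297 = (-150 + (13 - 1)) + 297 = (-150 + 12) + 297 = -138 + 297 = 159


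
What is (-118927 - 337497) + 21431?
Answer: -434993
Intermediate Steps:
(-118927 - 337497) + 21431 = -456424 + 21431 = -434993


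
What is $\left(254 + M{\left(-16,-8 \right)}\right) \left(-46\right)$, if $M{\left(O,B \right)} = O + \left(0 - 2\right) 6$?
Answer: $-10396$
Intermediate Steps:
$M{\left(O,B \right)} = -12 + O$ ($M{\left(O,B \right)} = O - 12 = -12 + O$)
$\left(254 + M{\left(-16,-8 \right)}\right) \left(-46\right) = \left(254 - 28\right) \left(-46\right) = 226 \left(-46\right) = -10396$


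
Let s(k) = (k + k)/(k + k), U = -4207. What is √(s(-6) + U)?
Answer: I*√4206 ≈ 64.854*I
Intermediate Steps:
s(k) = 1 (s(k) = (2*k)/((2*k)) = (2*k)*(1/(2*k)) = 1)
√(s(-6) + U) = √(1 - 4207) = √(-4206) = I*√4206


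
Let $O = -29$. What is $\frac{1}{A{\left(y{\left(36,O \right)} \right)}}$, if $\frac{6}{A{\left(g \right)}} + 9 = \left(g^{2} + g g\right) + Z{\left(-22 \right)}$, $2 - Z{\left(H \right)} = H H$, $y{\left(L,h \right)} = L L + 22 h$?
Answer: $\frac{288479}{2} \approx 1.4424 \cdot 10^{5}$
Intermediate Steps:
$y{\left(L,h \right)} = L^{2} + 22 h$
$Z{\left(H \right)} = 2 - H^{2}$ ($Z{\left(H \right)} = 2 - H H = 2 - H^{2}$)
$A{\left(g \right)} = \frac{6}{-491 + 2 g^{2}}$ ($A{\left(g \right)} = \frac{6}{-9 + \left(\left(g^{2} + g g\right) + \left(2 - \left(-22\right)^{2}\right)\right)} = \frac{6}{-9 + \left(\left(g^{2} + g^{2}\right) + \left(2 - 484\right)\right)} = \frac{6}{-9 + \left(2 g^{2} + \left(2 - 484\right)\right)} = \frac{6}{-9 + \left(2 g^{2} - 482\right)} = \frac{6}{-9 + \left(-482 + 2 g^{2}\right)} = \frac{6}{-491 + 2 g^{2}}$)
$\frac{1}{A{\left(y{\left(36,O \right)} \right)}} = \frac{1}{6 \frac{1}{-491 + 2 \left(36^{2} + 22 \left(-29\right)\right)^{2}}} = \frac{1}{6 \frac{1}{-491 + 2 \left(1296 - 638\right)^{2}}} = \frac{1}{6 \frac{1}{-491 + 2 \cdot 658^{2}}} = \frac{1}{6 \frac{1}{-491 + 2 \cdot 432964}} = \frac{1}{6 \frac{1}{-491 + 865928}} = \frac{1}{6 \cdot \frac{1}{865437}} = \frac{1}{\frac{2}{288479}} = \frac{288479}{2}$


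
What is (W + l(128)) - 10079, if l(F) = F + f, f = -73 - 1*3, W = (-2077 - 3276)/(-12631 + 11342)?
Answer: -12919450/1289 ≈ -10023.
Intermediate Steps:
W = 5353/1289 (W = -5353/(-1289) = -5353*(-1/1289) = 5353/1289 ≈ 4.1528)
f = -76 (f = -73 - 3 = -76)
l(F) = -76 + F (l(F) = F - 76 = -76 + F)
(W + l(128)) - 10079 = (5353/1289 + (-76 + 128)) - 10079 = (5353/1289 + 52) - 10079 = 72381/1289 - 10079 = -12919450/1289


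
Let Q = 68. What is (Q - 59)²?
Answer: 81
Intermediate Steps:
(Q - 59)² = (68 - 59)² = 9² = 81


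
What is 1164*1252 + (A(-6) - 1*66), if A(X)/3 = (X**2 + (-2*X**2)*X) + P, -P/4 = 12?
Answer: 1458522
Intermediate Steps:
P = -48 (P = -4*12 = -48)
A(X) = -144 - 6*X**3 + 3*X**2 (A(X) = 3*((X**2 + (-2*X**2)*X) - 48) = 3*((X**2 - 2*X**3) - 48) = 3*(-48 + X**2 - 2*X**3) = -144 - 6*X**3 + 3*X**2)
1164*1252 + (A(-6) - 1*66) = 1164*1252 + ((-144 - 6*(-6)**3 + 3*(-6)**2) - 1*66) = 1457328 + ((-144 - 6*(-216) + 3*36) - 66) = 1457328 + ((-144 + 1296 + 108) - 66) = 1457328 + (1260 - 66) = 1457328 + 1194 = 1458522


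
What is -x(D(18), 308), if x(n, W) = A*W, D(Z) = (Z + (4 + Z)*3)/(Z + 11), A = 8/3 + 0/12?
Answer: -2464/3 ≈ -821.33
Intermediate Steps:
A = 8/3 (A = 8*(1/3) + 0*(1/12) = 8/3 + 0 = 8/3 ≈ 2.6667)
D(Z) = (12 + 4*Z)/(11 + Z) (D(Z) = (Z + (12 + 3*Z))/(11 + Z) = (12 + 4*Z)/(11 + Z))
x(n, W) = 8*W/3
-x(D(18), 308) = -8*308/3 = -1*2464/3 = -2464/3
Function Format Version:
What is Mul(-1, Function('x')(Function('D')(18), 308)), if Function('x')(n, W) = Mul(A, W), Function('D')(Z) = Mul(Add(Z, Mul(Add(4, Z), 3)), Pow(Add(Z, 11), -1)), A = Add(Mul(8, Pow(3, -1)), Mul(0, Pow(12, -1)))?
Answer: Rational(-2464, 3) ≈ -821.33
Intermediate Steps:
A = Rational(8, 3) (A = Add(Mul(8, Rational(1, 3)), Mul(0, Rational(1, 12))) = Add(Rational(8, 3), 0) = Rational(8, 3) ≈ 2.6667)
Function('D')(Z) = Mul(Pow(Add(11, Z), -1), Add(12, Mul(4, Z))) (Function('D')(Z) = Mul(Add(Z, Add(12, Mul(3, Z))), Pow(Add(11, Z), -1)) = Mul(Add(12, Mul(4, Z)), Pow(Add(11, Z), -1)) = Mul(Pow(Add(11, Z), -1), Add(12, Mul(4, Z))))
Function('x')(n, W) = Mul(Rational(8, 3), W)
Mul(-1, Function('x')(Function('D')(18), 308)) = Mul(-1, Mul(Rational(8, 3), 308)) = Mul(-1, Rational(2464, 3)) = Rational(-2464, 3)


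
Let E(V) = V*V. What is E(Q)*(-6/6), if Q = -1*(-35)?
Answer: -1225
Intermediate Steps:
Q = 35
E(V) = V²
E(Q)*(-6/6) = 35²*(-6/6) = 1225*(-6*⅙) = 1225*(-1) = -1225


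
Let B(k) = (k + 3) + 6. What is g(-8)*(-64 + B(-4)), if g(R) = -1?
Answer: 59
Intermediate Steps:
B(k) = 9 + k (B(k) = (3 + k) + 6 = 9 + k)
g(-8)*(-64 + B(-4)) = -(-64 + (9 - 4)) = -(-64 + 5) = -1*(-59) = 59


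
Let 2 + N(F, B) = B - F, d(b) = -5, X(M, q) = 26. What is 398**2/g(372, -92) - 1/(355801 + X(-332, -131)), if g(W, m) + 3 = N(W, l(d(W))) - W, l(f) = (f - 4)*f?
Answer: -14091105203/62625552 ≈ -225.01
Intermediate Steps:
l(f) = f*(-4 + f) (l(f) = (-4 + f)*f = f*(-4 + f))
N(F, B) = -2 + B - F (N(F, B) = -2 + (B - F) = -2 + B - F)
g(W, m) = 40 - 2*W (g(W, m) = -3 + ((-2 - 5*(-4 - 5) - W) - W) = -3 + ((-2 - 5*(-9) - W) - W) = -3 + ((-2 + 45 - W) - W) = -3 + ((43 - W) - W) = -3 + (43 - 2*W) = 40 - 2*W)
398**2/g(372, -92) - 1/(355801 + X(-332, -131)) = 398**2/(40 - 2*372) - 1/(355801 + 26) = 158404/(40 - 744) - 1/355827 = 158404/(-704) - 1*1/355827 = 158404*(-1/704) - 1/355827 = -39601/176 - 1/355827 = -14091105203/62625552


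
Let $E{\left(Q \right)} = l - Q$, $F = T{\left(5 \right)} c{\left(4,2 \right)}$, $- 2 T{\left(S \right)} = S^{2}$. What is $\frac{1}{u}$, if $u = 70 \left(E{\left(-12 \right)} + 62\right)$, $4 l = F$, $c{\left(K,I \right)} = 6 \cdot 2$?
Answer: $\frac{1}{2555} \approx 0.00039139$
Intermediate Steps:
$c{\left(K,I \right)} = 12$
$T{\left(S \right)} = - \frac{S^{2}}{2}$
$F = -150$ ($F = - \frac{5^{2}}{2} \cdot 12 = \left(- \frac{1}{2}\right) 25 \cdot 12 = \left(- \frac{25}{2}\right) 12 = -150$)
$l = - \frac{75}{2}$ ($l = \frac{1}{4} \left(-150\right) = - \frac{75}{2} \approx -37.5$)
$E{\left(Q \right)} = - \frac{75}{2} - Q$
$u = 2555$ ($u = 70 \left(\left(- \frac{75}{2} - -12\right) + 62\right) = 70 \left(\left(- \frac{75}{2} + 12\right) + 62\right) = 70 \left(- \frac{51}{2} + 62\right) = 70 \cdot \frac{73}{2} = 2555$)
$\frac{1}{u} = \frac{1}{2555}$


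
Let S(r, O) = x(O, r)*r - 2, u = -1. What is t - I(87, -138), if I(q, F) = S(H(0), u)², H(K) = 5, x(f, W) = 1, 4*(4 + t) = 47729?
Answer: 47677/4 ≈ 11919.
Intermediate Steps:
t = 47713/4 (t = -4 + (¼)*47729 = -4 + 47729/4 = 47713/4 ≈ 11928.)
S(r, O) = -2 + r (S(r, O) = 1*r - 2 = r - 2 = -2 + r)
I(q, F) = 9 (I(q, F) = (-2 + 5)² = 3² = 9)
t - I(87, -138) = 47713/4 - 1*9 = 47713/4 - 9 = 47677/4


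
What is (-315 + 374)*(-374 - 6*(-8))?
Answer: -19234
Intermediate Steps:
(-315 + 374)*(-374 - 6*(-8)) = 59*(-374 + 48) = 59*(-326) = -19234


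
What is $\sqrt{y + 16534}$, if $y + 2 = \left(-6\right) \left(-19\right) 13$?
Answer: $\sqrt{18014} \approx 134.22$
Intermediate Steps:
$y = 1480$ ($y = -2 + \left(-6\right) \left(-19\right) 13 = -2 + 114 \cdot 13 = -2 + 1482 = 1480$)
$\sqrt{y + 16534} = \sqrt{1480 + 16534} = \sqrt{18014}$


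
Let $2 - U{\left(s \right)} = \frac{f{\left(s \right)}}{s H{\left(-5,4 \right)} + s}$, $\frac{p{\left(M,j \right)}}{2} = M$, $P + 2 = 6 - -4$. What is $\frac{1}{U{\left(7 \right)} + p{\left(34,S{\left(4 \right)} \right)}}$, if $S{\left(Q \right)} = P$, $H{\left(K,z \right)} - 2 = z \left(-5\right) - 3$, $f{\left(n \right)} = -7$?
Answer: $\frac{20}{1399} \approx 0.014296$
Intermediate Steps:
$H{\left(K,z \right)} = -1 - 5 z$ ($H{\left(K,z \right)} = 2 + \left(z \left(-5\right) - 3\right) = 2 - \left(3 + 5 z\right) = -1 - 5 z$)
$P = 8$ ($P = -2 + \left(6 - -4\right) = -2 + \left(6 + 4\right) = -2 + 10 = 8$)
$S{\left(Q \right)} = 8$
$p{\left(M,j \right)} = 2 M$
$U{\left(s \right)} = 2 - \frac{7}{20 s}$ ($U{\left(s \right)} = 2 - - \frac{7}{s \left(-1 - 20\right) + s} = 2 - - \frac{7}{s \left(-21\right) + s} = 2 - - \frac{7}{- 21 s + s} = 2 - - \frac{7}{\left(-20\right) s} = 2 - - 7 \left(- \frac{1}{20 s}\right) = 2 - \frac{7}{20 s}$)
$\frac{1}{U{\left(7 \right)} + p{\left(34,S{\left(4 \right)} \right)}} = \frac{1}{\left(2 - \frac{7}{20 \cdot 7}\right) + 2 \cdot 34} = \frac{1}{\left(2 - \frac{1}{20}\right) + 68} = \frac{1}{\frac{39}{20} + 68} = \frac{1}{\frac{1399}{20}} = \frac{20}{1399}$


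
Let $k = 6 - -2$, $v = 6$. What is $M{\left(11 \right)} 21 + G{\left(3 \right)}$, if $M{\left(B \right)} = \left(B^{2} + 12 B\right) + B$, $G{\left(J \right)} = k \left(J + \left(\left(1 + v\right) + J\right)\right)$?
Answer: $5648$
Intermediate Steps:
$k = 8$ ($k = 6 + 2 = 8$)
$G{\left(J \right)} = 56 + 16 J$ ($G{\left(J \right)} = 8 \left(J + \left(\left(1 + 6\right) + J\right)\right) = 8 \left(J + \left(7 + J\right)\right) = 8 \left(7 + 2 J\right) = 56 + 16 J$)
$M{\left(B \right)} = B^{2} + 13 B$
$M{\left(11 \right)} 21 + G{\left(3 \right)} = 11 \left(13 + 11\right) 21 + \left(56 + 16 \cdot 3\right) = 11 \cdot 24 \cdot 21 + \left(56 + 48\right) = 264 \cdot 21 + 104 = 5544 + 104 = 5648$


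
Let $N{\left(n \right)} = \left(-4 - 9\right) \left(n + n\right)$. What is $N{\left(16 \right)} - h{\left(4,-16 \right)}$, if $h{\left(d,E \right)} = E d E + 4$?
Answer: $-1444$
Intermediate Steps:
$h{\left(d,E \right)} = 4 + d E^{2}$ ($h{\left(d,E \right)} = d E^{2} + 4 = 4 + d E^{2}$)
$N{\left(n \right)} = - 26 n$ ($N{\left(n \right)} = - 13 \cdot 2 n = - 26 n$)
$N{\left(16 \right)} - h{\left(4,-16 \right)} = \left(-26\right) 16 - \left(4 + 4 \left(-16\right)^{2}\right) = -416 - \left(4 + 4 \cdot 256\right) = -416 - \left(4 + 1024\right) = -416 - 1028 = -1444$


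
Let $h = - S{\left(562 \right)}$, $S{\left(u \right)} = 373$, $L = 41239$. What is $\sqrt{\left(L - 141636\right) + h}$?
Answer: $i \sqrt{100770} \approx 317.44 i$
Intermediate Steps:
$h = -373$ ($h = \left(-1\right) 373 = -373$)
$\sqrt{\left(L - 141636\right) + h} = \sqrt{\left(41239 - 141636\right) - 373} = \sqrt{-100397 - 373} = \sqrt{-100770} = i \sqrt{100770}$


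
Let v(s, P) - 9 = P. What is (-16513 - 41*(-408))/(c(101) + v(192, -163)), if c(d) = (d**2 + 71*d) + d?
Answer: 215/17319 ≈ 0.012414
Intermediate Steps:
v(s, P) = 9 + P
c(d) = d**2 + 72*d
(-16513 - 41*(-408))/(c(101) + v(192, -163)) = (-16513 - 41*(-408))/(101*(72 + 101) + (9 - 163)) = (-16513 + 16728)/(101*173 - 154) = 215/(17473 - 154) = 215/17319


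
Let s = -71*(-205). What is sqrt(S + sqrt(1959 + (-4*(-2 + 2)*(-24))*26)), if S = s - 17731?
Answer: sqrt(-3176 + sqrt(1959)) ≈ 55.962*I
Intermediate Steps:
s = 14555
S = -3176 (S = 14555 - 17731 = -3176)
sqrt(S + sqrt(1959 + (-4*(-2 + 2)*(-24))*26)) = sqrt(-3176 + sqrt(1959 + (-4*(-2 + 2)*(-24))*26)) = sqrt(-3176 + sqrt(1959 + (-4*0*(-24))*26)) = sqrt(-3176 + sqrt(1959 + (0*(-24))*26)) = sqrt(-3176 + sqrt(1959 + 0*26)) = sqrt(-3176 + sqrt(1959 + 0)) = sqrt(-3176 + sqrt(1959))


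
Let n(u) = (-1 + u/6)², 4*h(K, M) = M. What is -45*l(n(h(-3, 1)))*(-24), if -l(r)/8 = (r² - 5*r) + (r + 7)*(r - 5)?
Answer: 29916475/96 ≈ 3.1163e+5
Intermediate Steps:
h(K, M) = M/4
n(u) = (-1 + u/6)² (n(u) = (-1 + u*(⅙))² = (-1 + u/6)²)
l(r) = -8*r² + 40*r - 8*(-5 + r)*(7 + r) (l(r) = -8*((r² - 5*r) + (r + 7)*(r - 5)) = -8*((r² - 5*r) + (7 + r)*(-5 + r)) = -8*((r² - 5*r) + (-5 + r)*(7 + r)) = -8*(r² - 5*r + (-5 + r)*(7 + r)) = -8*r² + 40*r - 8*(-5 + r)*(7 + r))
-45*l(n(h(-3, 1)))*(-24) = -45*(280 - 16*(-6 + (¼)*1)⁴/1296 + 24*((-6 + (¼)*1)²/36))*(-24) = -45*(280 - 16*(-6 + ¼)⁴/1296 + 24*((-6 + ¼)²/36))*(-24) = -45*(280 - 16*((-23/4)²/36)² + 24*((-23/4)²/36))*(-24) = -45*(280 - 16*((1/36)*(529/16))² + 24*((1/36)*(529/16)))*(-24) = -45*(280 - 16*(529/576)² + 24*(529/576))*(-24) = -45*(280 - 16*279841/331776 + 529/24)*(-24) = -45*(280 - 279841/20736 + 529/24)*(-24) = -45*5983295/20736*(-24) = -29916475/2304*(-24) = 29916475/96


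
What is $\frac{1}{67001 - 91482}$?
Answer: $- \frac{1}{24481} \approx -4.0848 \cdot 10^{-5}$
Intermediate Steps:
$\frac{1}{67001 - 91482} = \frac{1}{-24481} = - \frac{1}{24481}$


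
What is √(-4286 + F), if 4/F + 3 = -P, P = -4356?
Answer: I*√81213720762/4353 ≈ 65.468*I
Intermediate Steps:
F = 4/4353 (F = 4/(-3 - 1*(-4356)) = 4/(-3 + 4356) = 4/4353 ≈ 0.00091891)
√(-4286 + F) = √(-4286 + 4/4353) = √(-18656954/4353) = I*√81213720762/4353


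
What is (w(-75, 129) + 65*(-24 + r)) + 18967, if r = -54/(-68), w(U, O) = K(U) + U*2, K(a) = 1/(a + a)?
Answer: 22068479/1275 ≈ 17309.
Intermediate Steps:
K(a) = 1/(2*a)
w(U, O) = 1/(2*U) + 2*U (w(U, O) = 1/(2*U) + U*2 = 1/(2*U) + 2*U)
r = 27/34 (r = -54*(-1/68) = 27/34 ≈ 0.79412)
(w(-75, 129) + 65*(-24 + r)) + 18967 = (((½)/(-75) + 2*(-75)) + 65*(-24 + 27/34)) + 18967 = (((½)*(-1/75) - 150) + 65*(-789/34)) + 18967 = ((-1/150 - 150) - 51285/34) + 18967 = (-22501/150 - 51285/34) + 18967 = -2114446/1275 + 18967 = 22068479/1275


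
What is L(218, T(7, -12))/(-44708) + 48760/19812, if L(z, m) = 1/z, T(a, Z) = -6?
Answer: 118807928407/48273641832 ≈ 2.4611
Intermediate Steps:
L(218, T(7, -12))/(-44708) + 48760/19812 = 1/(218*(-44708)) + 48760/19812 = (1/218)*(-1/44708) + 48760*(1/19812) = -1/9746344 + 12190/4953 = 118807928407/48273641832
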